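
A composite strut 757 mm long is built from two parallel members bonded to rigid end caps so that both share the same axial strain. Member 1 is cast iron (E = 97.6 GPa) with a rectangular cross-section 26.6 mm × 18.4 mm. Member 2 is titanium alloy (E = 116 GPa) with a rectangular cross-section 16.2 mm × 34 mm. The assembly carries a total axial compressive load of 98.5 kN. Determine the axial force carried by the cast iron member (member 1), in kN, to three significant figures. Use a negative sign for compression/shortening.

A_1 = 489.4 mm².
A_2 = 550.8 mm².
Equal strain + equilibrium ⇒ each member carries load in proportion to AE: A₁E₁ = 47770000 N, A₂E₂ = 63890000 N, ΣAE = 111700000 N.
F₁ = P·A₁E₁/ΣAE = -98500·47770000/111700000 = -42140 N.

-42.1 kN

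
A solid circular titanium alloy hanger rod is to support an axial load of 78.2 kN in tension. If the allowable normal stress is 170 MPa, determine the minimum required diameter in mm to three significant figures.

Required area A ≥ P/σ_allow = 78200/170 = 460 mm².
For a solid circular section, d ≥ √(4A/π) = 24.2 mm.

24.2 mm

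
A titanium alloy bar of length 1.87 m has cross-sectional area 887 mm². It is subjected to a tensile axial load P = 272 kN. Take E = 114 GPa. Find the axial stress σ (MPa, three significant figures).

307 MPa

σ = N/A = 272000/887 = 306.7 MPa.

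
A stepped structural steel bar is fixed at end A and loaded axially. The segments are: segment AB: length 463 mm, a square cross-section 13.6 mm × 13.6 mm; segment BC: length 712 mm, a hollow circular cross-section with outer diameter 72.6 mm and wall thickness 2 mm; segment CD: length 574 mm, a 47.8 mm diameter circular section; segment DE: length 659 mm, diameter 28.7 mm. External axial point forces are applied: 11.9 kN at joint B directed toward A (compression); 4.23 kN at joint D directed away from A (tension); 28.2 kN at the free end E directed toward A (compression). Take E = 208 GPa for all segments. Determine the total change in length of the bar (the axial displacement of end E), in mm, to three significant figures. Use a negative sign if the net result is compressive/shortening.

Internal axial forces (sectioning from the free end, tension +): N_DE = -28.2 kN, N_CD = -23.97 kN, N_BC = -23.97 kN, N_AB = -35.87 kN.
A_AB = 185 mm².
A_BC = 443.6 mm².
A_CD = 1795 mm².
A_DE = 646.9 mm².
δ_AB = -35870·463/(185·208000) = -0.4317 mm
δ_BC = -23970·712/(443.6·208000) = -0.185 mm
δ_CD = -23970·574/(1795·208000) = -0.03686 mm
δ_DE = -28200·659/(646.9·208000) = -0.1381 mm
δ = Σδ_i = -0.7916 mm.

-0.792 mm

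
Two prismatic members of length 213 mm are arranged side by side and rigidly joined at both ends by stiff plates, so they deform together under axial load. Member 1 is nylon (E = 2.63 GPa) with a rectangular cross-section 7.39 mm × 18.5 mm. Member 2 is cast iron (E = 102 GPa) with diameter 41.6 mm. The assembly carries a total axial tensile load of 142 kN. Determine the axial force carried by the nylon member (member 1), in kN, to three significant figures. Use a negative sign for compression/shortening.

A_1 = 136.7 mm².
A_2 = 1359 mm².
Equal strain + equilibrium ⇒ each member carries load in proportion to AE: A₁E₁ = 359600 N, A₂E₂ = 138600000 N, ΣAE = 139000000 N.
F₁ = P·A₁E₁/ΣAE = 142000·359600/139000000 = 367.3 N.

0.367 kN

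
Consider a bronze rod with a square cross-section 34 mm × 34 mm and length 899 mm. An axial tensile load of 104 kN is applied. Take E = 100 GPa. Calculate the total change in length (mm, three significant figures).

0.809 mm

A = 1156 mm².
δ_mech = NL/(AE) = 104000·899/(1156·100000) = 0.8088 mm.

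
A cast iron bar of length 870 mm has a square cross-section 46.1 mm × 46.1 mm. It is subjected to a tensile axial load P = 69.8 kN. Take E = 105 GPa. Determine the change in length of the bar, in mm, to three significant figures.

A = 2125 mm².
δ_mech = NL/(AE) = 69800·870/(2125·105000) = 0.2721 mm.

0.272 mm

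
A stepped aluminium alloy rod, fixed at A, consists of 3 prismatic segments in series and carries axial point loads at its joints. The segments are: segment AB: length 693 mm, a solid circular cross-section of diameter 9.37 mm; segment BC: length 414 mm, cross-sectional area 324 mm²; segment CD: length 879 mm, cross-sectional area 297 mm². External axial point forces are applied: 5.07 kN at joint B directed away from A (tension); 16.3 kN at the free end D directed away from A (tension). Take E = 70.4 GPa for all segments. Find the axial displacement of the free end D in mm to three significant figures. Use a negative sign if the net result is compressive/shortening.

4.03 mm

Internal axial forces (sectioning from the free end, tension +): N_CD = 16.3 kN, N_BC = 16.3 kN, N_AB = 21.37 kN.
A_AB = 68.96 mm².
δ_AB = 21370·693/(68.96·70400) = 3.051 mm
δ_BC = 16300·414/(324·70400) = 0.2958 mm
δ_CD = 16300·879/(297·70400) = 0.6852 mm
δ = Σδ_i = 4.032 mm.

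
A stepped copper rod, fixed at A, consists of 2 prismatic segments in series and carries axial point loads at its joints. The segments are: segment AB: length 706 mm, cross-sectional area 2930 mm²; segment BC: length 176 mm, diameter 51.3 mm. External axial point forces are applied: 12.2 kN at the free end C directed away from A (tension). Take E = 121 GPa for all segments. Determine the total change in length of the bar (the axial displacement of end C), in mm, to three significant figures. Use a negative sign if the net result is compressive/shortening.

0.0329 mm

Internal axial forces (sectioning from the free end, tension +): N_BC = 12.2 kN, N_AB = 12.2 kN.
A_BC = 2067 mm².
δ_AB = 12200·706/(2930·121000) = 0.02429 mm
δ_BC = 12200·176/(2067·121000) = 0.008585 mm
δ = Σδ_i = 0.03288 mm.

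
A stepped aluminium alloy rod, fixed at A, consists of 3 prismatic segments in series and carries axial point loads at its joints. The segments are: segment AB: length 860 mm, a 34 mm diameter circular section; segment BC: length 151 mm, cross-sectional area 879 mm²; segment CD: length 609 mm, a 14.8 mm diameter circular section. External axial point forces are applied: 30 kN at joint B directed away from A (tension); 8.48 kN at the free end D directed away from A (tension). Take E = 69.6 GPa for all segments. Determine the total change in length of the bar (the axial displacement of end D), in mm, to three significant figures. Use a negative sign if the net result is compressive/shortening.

Internal axial forces (sectioning from the free end, tension +): N_CD = 8.48 kN, N_BC = 8.48 kN, N_AB = 38.48 kN.
A_AB = 907.9 mm².
A_CD = 172 mm².
δ_AB = 38480·860/(907.9·69600) = 0.5237 mm
δ_BC = 8480·151/(879·69600) = 0.02093 mm
δ_CD = 8480·609/(172·69600) = 0.4313 mm
δ = Σδ_i = 0.9759 mm.

0.976 mm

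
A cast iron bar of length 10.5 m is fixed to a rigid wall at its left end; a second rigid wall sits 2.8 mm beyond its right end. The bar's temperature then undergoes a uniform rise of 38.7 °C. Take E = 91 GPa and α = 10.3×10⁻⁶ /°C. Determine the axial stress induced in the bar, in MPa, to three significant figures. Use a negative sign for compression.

Free thermal expansion αLΔT = 10.3e-6 · 10500 · 38.7 = 4.185 mm.
The walls engage after the gap closes; constrained expansion = 4.185 − 2.8 = 1.385 mm.
The walls impose strain ε = −(1.385)/10500 = -1.3194e-04; σ = Eε = 91000 · -1.3194e-04 = -12.01 MPa.

-12.0 MPa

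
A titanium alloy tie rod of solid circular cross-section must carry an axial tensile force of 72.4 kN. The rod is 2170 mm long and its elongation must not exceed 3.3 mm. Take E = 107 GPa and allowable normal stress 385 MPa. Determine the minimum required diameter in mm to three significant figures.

Required area A ≥ P/σ_allow = 72400/385 = 188.1 mm².
For a solid circular section, d ≥ √(4A/π) = 15.47 mm.
Elongation limit: A ≥ PL/(Eδ_allow) = 72400·2170/(107000·3.3) = 444.9 mm² ⇒ d ≥ 23.8 mm.
The elongation limit governs.

23.8 mm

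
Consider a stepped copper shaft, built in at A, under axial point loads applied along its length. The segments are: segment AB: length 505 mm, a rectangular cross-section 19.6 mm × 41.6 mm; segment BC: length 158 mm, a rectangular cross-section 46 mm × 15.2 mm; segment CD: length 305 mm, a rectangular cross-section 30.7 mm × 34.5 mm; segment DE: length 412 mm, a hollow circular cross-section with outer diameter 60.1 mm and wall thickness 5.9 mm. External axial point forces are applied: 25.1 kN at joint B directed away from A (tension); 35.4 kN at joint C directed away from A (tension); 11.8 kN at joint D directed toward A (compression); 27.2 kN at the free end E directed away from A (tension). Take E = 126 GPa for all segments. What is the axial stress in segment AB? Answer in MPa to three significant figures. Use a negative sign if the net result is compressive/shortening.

93.1 MPa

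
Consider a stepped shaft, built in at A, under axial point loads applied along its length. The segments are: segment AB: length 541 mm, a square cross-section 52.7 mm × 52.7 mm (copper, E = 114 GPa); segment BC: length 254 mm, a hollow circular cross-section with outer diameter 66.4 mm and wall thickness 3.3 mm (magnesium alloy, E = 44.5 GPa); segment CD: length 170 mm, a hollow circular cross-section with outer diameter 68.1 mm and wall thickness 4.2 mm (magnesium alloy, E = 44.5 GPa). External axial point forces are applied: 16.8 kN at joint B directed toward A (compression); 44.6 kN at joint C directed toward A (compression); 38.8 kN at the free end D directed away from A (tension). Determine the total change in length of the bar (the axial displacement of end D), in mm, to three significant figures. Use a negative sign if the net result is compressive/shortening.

Internal axial forces (sectioning from the free end, tension +): N_CD = 38.8 kN, N_BC = -5.8 kN, N_AB = -22.6 kN.
A_AB = 2777 mm².
A_BC = 654.2 mm².
A_CD = 843.1 mm².
δ_AB = -22600·541/(2777·114000) = -0.03862 mm
δ_BC = -5800·254/(654.2·44500) = -0.05061 mm
δ_CD = 38800·170/(843.1·44500) = 0.1758 mm
δ = Σδ_i = 0.08658 mm.

0.0866 mm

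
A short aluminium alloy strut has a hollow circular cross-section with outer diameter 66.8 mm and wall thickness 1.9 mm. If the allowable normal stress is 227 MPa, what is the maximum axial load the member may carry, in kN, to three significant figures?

A = 387.4 mm².
P_max = σ_allow · A = 227 · 387.4 = 87940 N = 87.94 kN.

87.9 kN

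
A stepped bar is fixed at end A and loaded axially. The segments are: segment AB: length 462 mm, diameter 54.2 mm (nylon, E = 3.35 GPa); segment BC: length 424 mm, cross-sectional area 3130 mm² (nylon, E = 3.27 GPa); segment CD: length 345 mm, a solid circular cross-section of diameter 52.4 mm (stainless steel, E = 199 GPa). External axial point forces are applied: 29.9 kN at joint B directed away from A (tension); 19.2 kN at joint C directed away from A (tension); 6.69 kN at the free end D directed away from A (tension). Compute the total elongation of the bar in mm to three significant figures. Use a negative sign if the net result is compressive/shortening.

Internal axial forces (sectioning from the free end, tension +): N_CD = 6.69 kN, N_BC = 25.89 kN, N_AB = 55.79 kN.
A_AB = 2307 mm².
A_CD = 2157 mm².
δ_AB = 55790·462/(2307·3350) = 3.335 mm
δ_BC = 25890·424/(3130·3270) = 1.073 mm
δ_CD = 6690·345/(2157·199000) = 0.005378 mm
δ = Σδ_i = 4.413 mm.

4.41 mm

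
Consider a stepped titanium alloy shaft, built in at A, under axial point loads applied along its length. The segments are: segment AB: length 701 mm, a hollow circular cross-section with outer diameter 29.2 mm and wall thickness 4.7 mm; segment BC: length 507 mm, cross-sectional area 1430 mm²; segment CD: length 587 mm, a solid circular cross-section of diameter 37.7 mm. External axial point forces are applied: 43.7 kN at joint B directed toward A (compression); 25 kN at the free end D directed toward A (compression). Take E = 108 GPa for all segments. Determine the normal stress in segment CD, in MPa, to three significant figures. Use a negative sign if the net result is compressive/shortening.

-22.4 MPa

Internal axial forces (sectioning from the free end, tension +): N_CD = -25 kN, N_BC = -25 kN, N_AB = -68.7 kN.
A_CD = 1116 mm².
σ_CD = N_CD/A_CD = -25000/1116 = -22.4 MPa.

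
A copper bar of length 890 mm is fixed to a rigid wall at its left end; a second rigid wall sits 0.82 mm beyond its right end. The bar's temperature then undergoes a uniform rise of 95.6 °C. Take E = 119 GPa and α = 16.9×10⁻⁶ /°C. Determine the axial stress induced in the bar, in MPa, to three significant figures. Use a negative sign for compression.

Free thermal expansion αLΔT = 16.9e-6 · 890 · 95.6 = 1.438 mm.
The walls engage after the gap closes; constrained expansion = 1.438 − 0.82 = 0.6179 mm.
The walls impose strain ε = −(0.6179)/890 = -6.9429e-04; σ = Eε = 119000 · -6.9429e-04 = -82.62 MPa.

-82.6 MPa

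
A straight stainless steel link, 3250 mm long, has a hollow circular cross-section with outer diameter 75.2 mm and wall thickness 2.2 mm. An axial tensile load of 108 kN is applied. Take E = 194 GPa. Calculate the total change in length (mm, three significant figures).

3.59 mm

A = 504.5 mm².
δ_mech = NL/(AE) = 108000·3250/(504.5·194000) = 3.586 mm.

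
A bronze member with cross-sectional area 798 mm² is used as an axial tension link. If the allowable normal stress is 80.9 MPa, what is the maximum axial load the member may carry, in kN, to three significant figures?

P_max = σ_allow · A = 80.9 · 798 = 64560 N = 64.56 kN.

64.6 kN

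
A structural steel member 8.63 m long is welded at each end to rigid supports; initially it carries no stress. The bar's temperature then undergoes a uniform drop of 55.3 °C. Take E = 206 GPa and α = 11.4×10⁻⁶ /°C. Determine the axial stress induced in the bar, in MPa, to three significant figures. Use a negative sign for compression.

Free thermal expansion αLΔT = 11.4e-6 · 8630 · -55.3 = -5.441 mm.
The walls impose strain ε = −(-5.441)/8630 = 6.3042e-04; σ = Eε = 206000 · 6.3042e-04 = 129.9 MPa.

130 MPa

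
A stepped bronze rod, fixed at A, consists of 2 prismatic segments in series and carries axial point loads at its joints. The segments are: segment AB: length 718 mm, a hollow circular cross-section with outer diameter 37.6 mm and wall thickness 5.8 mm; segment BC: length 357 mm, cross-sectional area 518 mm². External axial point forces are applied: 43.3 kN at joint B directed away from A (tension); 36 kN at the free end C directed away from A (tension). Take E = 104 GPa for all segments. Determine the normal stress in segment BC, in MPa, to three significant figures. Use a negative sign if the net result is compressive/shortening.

69.5 MPa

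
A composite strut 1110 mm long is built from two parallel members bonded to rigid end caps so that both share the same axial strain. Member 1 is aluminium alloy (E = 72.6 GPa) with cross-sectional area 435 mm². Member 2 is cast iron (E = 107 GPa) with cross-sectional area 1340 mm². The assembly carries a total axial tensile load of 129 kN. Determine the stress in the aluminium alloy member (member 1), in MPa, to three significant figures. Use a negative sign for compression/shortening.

53.5 MPa

Equal strain + equilibrium ⇒ each member carries load in proportion to AE: A₁E₁ = 31580000 N, A₂E₂ = 143400000 N, ΣAE = 175000000 N.
σ₁ = P·E₁/ΣAE = 129000·72600/175000000 = 53.53 MPa.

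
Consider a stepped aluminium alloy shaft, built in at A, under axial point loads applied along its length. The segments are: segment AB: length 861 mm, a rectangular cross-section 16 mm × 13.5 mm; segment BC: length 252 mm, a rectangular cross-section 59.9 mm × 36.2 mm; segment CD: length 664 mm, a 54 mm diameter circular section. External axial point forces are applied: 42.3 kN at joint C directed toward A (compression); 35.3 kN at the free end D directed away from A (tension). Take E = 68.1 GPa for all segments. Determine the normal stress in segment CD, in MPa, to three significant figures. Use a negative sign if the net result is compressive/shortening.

Internal axial forces (sectioning from the free end, tension +): N_CD = 35.3 kN, N_BC = -7 kN, N_AB = -7 kN.
A_CD = 2290 mm².
σ_CD = N_CD/A_CD = 35300/2290 = 15.41 MPa.

15.4 MPa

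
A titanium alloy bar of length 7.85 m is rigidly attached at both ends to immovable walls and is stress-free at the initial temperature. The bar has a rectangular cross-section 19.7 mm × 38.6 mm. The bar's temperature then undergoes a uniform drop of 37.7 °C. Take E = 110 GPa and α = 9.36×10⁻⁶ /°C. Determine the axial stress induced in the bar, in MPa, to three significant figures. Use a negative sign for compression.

38.8 MPa

Free thermal expansion αLΔT = 9.36e-6 · 7850 · -37.7 = -2.77 mm.
The walls impose strain ε = −(-2.77)/7850 = 3.5287e-04; σ = Eε = 110000 · 3.5287e-04 = 38.82 MPa.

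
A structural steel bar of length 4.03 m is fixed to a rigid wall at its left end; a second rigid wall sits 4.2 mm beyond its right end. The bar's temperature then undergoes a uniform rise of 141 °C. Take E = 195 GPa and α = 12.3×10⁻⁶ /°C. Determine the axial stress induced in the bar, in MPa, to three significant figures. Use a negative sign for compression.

-135 MPa

Free thermal expansion αLΔT = 12.3e-6 · 4030 · 141 = 6.989 mm.
The walls engage after the gap closes; constrained expansion = 6.989 − 4.2 = 2.789 mm.
The walls impose strain ε = −(2.789)/4030 = -6.9212e-04; σ = Eε = 195000 · -6.9212e-04 = -135 MPa.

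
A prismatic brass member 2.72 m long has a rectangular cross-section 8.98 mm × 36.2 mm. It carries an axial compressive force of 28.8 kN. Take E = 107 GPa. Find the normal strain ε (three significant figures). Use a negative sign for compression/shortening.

-8.28e-04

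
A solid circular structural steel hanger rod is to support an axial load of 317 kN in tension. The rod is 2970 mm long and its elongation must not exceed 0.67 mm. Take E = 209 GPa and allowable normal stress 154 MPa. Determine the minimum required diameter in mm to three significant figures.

92.5 mm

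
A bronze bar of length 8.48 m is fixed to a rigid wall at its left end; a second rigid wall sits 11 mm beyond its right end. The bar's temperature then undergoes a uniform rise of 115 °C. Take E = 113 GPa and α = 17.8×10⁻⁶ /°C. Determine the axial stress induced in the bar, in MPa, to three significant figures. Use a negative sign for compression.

Free thermal expansion αLΔT = 17.8e-6 · 8480 · 115 = 17.36 mm.
The walls engage after the gap closes; constrained expansion = 17.36 − 11 = 6.359 mm.
The walls impose strain ε = −(6.359)/8480 = -7.4983e-04; σ = Eε = 113000 · -7.4983e-04 = -84.73 MPa.

-84.7 MPa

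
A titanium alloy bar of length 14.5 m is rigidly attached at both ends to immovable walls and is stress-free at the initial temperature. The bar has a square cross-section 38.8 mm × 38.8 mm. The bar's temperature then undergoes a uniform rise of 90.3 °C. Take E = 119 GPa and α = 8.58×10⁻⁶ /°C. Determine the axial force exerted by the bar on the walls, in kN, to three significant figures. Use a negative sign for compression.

-139 kN

Free thermal expansion αLΔT = 8.58e-6 · 14500 · 90.3 = 11.23 mm.
The walls impose strain ε = −(11.23)/14500 = -7.7477e-04; σ = Eε = 119000 · -7.7477e-04 = -92.2 MPa.
Wall reaction R = σ·A = -92.2·1505 = -138800 N = -138.8 kN.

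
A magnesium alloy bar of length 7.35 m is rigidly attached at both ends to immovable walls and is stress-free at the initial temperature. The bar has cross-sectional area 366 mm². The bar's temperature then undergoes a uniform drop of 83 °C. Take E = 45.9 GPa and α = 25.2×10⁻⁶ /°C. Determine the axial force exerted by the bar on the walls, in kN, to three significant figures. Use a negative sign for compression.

Free thermal expansion αLΔT = 25.2e-6 · 7350 · -83 = -15.37 mm.
The walls impose strain ε = −(-15.37)/7350 = 2.0916e-03; σ = Eε = 45900 · 2.0916e-03 = 96 MPa.
Wall reaction R = σ·A = 96·366 = 35140 N = 35.14 kN.

35.1 kN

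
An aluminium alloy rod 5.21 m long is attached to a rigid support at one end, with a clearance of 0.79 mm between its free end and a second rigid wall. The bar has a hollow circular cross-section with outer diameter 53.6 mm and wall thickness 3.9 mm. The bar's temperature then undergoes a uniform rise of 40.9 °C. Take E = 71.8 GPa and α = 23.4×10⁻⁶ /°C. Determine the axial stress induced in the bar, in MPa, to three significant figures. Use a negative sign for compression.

-57.8 MPa

Free thermal expansion αLΔT = 23.4e-6 · 5210 · 40.9 = 4.986 mm.
The walls engage after the gap closes; constrained expansion = 4.986 − 0.79 = 4.196 mm.
The walls impose strain ε = −(4.196)/5210 = -8.0543e-04; σ = Eε = 71800 · -8.0543e-04 = -57.83 MPa.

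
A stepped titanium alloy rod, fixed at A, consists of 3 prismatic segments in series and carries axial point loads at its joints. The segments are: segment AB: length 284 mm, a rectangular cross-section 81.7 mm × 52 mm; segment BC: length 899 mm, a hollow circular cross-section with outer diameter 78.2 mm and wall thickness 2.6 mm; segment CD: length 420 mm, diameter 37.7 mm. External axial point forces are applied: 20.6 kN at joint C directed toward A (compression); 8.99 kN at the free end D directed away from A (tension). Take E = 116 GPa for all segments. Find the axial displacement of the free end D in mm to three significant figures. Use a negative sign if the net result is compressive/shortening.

-0.123 mm

Internal axial forces (sectioning from the free end, tension +): N_CD = 8.99 kN, N_BC = -11.61 kN, N_AB = -11.61 kN.
A_AB = 4248 mm².
A_BC = 617.5 mm².
A_CD = 1116 mm².
δ_AB = -11610·284/(4248·116000) = -0.006691 mm
δ_BC = -11610·899/(617.5·116000) = -0.1457 mm
δ_CD = 8990·420/(1116·116000) = 0.02916 mm
δ = Σδ_i = -0.1232 mm.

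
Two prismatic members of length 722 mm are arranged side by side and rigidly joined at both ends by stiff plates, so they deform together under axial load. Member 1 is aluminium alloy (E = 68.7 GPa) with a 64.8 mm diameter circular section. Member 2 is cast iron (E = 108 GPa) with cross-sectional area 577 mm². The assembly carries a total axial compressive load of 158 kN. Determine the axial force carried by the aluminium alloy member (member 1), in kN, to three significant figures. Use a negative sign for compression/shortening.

-124 kN

A_1 = 3298 mm².
Equal strain + equilibrium ⇒ each member carries load in proportion to AE: A₁E₁ = 226600000 N, A₂E₂ = 62320000 N, ΣAE = 288900000 N.
F₁ = P·A₁E₁/ΣAE = -158000·226600000/288900000 = -123900 N.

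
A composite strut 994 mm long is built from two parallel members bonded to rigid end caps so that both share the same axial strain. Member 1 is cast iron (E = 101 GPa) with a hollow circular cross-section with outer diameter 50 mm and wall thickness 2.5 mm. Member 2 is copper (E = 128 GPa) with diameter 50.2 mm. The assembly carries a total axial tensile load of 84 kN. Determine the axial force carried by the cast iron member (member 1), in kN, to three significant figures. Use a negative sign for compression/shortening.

10.9 kN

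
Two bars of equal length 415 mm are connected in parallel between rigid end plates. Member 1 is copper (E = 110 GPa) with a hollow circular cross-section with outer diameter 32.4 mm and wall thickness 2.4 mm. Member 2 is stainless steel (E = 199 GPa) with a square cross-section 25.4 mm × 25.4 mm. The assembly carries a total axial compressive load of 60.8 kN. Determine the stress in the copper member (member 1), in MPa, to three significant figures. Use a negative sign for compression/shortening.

A_1 = 226.2 mm².
A_2 = 645.2 mm².
Equal strain + equilibrium ⇒ each member carries load in proportion to AE: A₁E₁ = 24880000 N, A₂E₂ = 128400000 N, ΣAE = 153300000 N.
σ₁ = P·E₁/ΣAE = -60800·110000/153300000 = -43.64 MPa.

-43.6 MPa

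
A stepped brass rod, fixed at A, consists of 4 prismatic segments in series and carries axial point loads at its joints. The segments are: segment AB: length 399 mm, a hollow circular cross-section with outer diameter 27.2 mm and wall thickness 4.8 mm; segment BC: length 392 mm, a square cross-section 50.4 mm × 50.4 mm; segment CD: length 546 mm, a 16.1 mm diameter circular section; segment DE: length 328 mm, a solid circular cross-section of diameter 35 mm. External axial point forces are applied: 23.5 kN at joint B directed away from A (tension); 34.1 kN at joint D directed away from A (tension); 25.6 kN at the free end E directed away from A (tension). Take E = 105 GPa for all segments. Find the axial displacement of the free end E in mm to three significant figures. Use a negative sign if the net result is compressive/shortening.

2.63 mm

Internal axial forces (sectioning from the free end, tension +): N_DE = 25.6 kN, N_CD = 59.7 kN, N_BC = 59.7 kN, N_AB = 83.2 kN.
A_AB = 337.8 mm².
A_BC = 2540 mm².
A_CD = 203.6 mm².
A_DE = 962.1 mm².
δ_AB = 83200·399/(337.8·105000) = 0.936 mm
δ_BC = 59700·392/(2540·105000) = 0.08774 mm
δ_CD = 59700·546/(203.6·105000) = 1.525 mm
δ_DE = 25600·328/(962.1·105000) = 0.08312 mm
δ = Σδ_i = 2.632 mm.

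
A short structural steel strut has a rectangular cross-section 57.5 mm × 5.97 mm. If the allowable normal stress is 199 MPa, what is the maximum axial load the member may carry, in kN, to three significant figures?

68.3 kN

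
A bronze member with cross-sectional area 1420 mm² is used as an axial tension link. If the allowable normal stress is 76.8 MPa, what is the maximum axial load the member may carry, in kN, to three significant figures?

109 kN

P_max = σ_allow · A = 76.8 · 1420 = 109100 N = 109.1 kN.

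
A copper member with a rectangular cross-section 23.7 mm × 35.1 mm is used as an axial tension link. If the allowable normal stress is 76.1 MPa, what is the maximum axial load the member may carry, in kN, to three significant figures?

63.3 kN

A = 831.9 mm².
P_max = σ_allow · A = 76.1 · 831.9 = 63310 N = 63.31 kN.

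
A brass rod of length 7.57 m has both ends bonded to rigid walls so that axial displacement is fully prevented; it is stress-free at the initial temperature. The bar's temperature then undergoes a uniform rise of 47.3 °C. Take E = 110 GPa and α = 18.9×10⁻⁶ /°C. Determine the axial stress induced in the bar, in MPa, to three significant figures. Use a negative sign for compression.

-98.3 MPa

Free thermal expansion αLΔT = 18.9e-6 · 7570 · 47.3 = 6.767 mm.
The walls impose strain ε = −(6.767)/7570 = -8.9397e-04; σ = Eε = 110000 · -8.9397e-04 = -98.34 MPa.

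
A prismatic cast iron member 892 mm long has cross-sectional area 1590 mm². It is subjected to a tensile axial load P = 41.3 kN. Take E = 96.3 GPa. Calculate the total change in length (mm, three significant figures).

δ_mech = NL/(AE) = 41300·892/(1590·96300) = 0.2406 mm.

0.241 mm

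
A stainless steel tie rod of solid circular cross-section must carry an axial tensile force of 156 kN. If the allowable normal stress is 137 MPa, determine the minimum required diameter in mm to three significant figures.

Required area A ≥ P/σ_allow = 156000/137 = 1139 mm².
For a solid circular section, d ≥ √(4A/π) = 38.08 mm.

38.1 mm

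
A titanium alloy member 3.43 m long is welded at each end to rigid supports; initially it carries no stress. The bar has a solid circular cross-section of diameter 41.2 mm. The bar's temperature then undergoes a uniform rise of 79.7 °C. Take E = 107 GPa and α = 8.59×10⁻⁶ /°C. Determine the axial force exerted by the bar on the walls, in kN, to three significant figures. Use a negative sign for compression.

Free thermal expansion αLΔT = 8.59e-6 · 3430 · 79.7 = 2.348 mm.
The walls impose strain ε = −(2.348)/3430 = -6.8462e-04; σ = Eε = 107000 · -6.8462e-04 = -73.25 MPa.
Wall reaction R = σ·A = -73.25·1333 = -97660 N = -97.66 kN.

-97.7 kN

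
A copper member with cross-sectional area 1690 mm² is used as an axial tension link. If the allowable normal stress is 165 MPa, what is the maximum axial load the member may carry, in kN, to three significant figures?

P_max = σ_allow · A = 165 · 1690 = 278800 N = 278.9 kN.

279 kN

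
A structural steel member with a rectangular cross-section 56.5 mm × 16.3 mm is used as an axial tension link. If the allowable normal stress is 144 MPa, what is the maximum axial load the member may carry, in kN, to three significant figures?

A = 921 mm².
P_max = σ_allow · A = 144 · 921 = 132600 N = 132.6 kN.

133 kN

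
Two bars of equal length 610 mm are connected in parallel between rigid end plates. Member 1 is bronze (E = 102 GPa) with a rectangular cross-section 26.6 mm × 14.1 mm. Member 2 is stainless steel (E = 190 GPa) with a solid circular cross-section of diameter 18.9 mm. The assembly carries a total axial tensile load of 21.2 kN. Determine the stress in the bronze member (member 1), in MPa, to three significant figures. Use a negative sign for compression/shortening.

23.6 MPa

A_1 = 375.1 mm².
A_2 = 280.6 mm².
Equal strain + equilibrium ⇒ each member carries load in proportion to AE: A₁E₁ = 38260000 N, A₂E₂ = 53300000 N, ΣAE = 91560000 N.
σ₁ = P·E₁/ΣAE = 21200·102000/91560000 = 23.62 MPa.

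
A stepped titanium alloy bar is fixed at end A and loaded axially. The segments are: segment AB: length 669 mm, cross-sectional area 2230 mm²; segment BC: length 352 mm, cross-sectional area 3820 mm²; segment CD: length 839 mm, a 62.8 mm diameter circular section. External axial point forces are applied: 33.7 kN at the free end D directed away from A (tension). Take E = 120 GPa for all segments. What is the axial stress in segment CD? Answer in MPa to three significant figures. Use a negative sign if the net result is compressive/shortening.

Internal axial forces (sectioning from the free end, tension +): N_CD = 33.7 kN, N_BC = 33.7 kN, N_AB = 33.7 kN.
A_CD = 3097 mm².
σ_CD = N_CD/A_CD = 33700/3097 = 10.88 MPa.

10.9 MPa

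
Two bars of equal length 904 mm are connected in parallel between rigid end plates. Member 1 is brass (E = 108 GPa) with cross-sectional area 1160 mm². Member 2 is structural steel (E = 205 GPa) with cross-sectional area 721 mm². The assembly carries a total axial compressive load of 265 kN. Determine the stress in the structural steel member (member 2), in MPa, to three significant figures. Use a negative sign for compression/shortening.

-199 MPa

Equal strain + equilibrium ⇒ each member carries load in proportion to AE: A₁E₁ = 125300000 N, A₂E₂ = 147800000 N, ΣAE = 273100000 N.
σ₂ = P·E₂/ΣAE = -265000·205000/273100000 = -198.9 MPa.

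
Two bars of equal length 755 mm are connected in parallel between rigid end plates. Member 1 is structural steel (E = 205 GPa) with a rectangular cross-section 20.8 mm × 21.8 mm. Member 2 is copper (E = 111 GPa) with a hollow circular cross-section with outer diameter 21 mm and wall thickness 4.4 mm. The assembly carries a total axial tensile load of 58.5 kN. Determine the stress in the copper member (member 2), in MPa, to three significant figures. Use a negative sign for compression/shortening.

A_1 = 453.4 mm².
A_2 = 229.5 mm².
Equal strain + equilibrium ⇒ each member carries load in proportion to AE: A₁E₁ = 92960000 N, A₂E₂ = 25470000 N, ΣAE = 118400000 N.
σ₂ = P·E₂/ΣAE = 58500·111000/118400000 = 54.83 MPa.

54.8 MPa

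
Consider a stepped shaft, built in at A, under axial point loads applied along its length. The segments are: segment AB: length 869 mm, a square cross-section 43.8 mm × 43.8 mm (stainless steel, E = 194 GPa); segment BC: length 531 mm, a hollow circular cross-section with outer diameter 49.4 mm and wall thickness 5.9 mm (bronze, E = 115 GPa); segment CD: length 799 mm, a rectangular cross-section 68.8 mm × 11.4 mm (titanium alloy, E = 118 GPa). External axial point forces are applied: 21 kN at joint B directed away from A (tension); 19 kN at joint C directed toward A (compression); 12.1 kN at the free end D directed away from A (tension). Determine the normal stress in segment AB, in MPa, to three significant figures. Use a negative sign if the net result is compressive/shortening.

Internal axial forces (sectioning from the free end, tension +): N_CD = 12.1 kN, N_BC = -6.9 kN, N_AB = 14.1 kN.
A_AB = 1918 mm².
σ_AB = N_AB/A_AB = 14100/1918 = 7.35 MPa.

7.35 MPa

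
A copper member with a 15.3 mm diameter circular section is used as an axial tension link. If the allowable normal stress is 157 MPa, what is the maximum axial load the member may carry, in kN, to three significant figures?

28.9 kN

A = 183.9 mm².
P_max = σ_allow · A = 157 · 183.9 = 28870 N = 28.87 kN.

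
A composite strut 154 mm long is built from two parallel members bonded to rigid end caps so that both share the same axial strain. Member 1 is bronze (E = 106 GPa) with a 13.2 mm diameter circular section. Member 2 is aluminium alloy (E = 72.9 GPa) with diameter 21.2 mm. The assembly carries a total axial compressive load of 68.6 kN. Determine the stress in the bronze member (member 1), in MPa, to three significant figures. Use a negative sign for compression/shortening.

A_1 = 136.8 mm².
A_2 = 353 mm².
Equal strain + equilibrium ⇒ each member carries load in proportion to AE: A₁E₁ = 14510000 N, A₂E₂ = 25730000 N, ΣAE = 40240000 N.
σ₁ = P·E₁/ΣAE = -68600·106000/40240000 = -180.7 MPa.

-181 MPa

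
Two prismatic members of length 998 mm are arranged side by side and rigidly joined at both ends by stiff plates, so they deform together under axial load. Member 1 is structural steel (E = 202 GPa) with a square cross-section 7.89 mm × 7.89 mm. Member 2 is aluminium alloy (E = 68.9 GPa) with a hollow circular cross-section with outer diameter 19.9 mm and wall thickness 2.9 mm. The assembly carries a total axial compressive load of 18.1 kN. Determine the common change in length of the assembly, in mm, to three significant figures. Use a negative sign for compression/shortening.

A_1 = 62.25 mm².
A_2 = 154.9 mm².
Equal strain + equilibrium ⇒ each member carries load in proportion to AE: A₁E₁ = 12570000 N, A₂E₂ = 10670000 N, ΣAE = 23250000 N.
δ = PL/ΣAE = -18100·998/23250000 = -0.7771 mm.

-0.777 mm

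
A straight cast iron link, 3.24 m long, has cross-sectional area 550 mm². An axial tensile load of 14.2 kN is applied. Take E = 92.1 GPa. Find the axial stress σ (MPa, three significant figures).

25.8 MPa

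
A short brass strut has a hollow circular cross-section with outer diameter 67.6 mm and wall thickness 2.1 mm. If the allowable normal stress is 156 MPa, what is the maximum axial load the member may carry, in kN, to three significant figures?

67.4 kN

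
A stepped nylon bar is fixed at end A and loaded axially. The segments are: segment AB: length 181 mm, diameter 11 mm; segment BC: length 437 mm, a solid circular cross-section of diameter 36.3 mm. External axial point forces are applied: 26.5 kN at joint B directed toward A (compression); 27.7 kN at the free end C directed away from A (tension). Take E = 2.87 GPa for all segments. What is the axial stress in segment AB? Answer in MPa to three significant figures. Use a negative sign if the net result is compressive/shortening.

12.6 MPa

Internal axial forces (sectioning from the free end, tension +): N_BC = 27.7 kN, N_AB = 1.2 kN.
A_AB = 95.03 mm².
σ_AB = N_AB/A_AB = 1200/95.03 = 12.63 MPa.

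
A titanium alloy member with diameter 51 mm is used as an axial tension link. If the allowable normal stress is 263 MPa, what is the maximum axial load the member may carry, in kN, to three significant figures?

A = 2043 mm².
P_max = σ_allow · A = 263 · 2043 = 537300 N = 537.3 kN.

537 kN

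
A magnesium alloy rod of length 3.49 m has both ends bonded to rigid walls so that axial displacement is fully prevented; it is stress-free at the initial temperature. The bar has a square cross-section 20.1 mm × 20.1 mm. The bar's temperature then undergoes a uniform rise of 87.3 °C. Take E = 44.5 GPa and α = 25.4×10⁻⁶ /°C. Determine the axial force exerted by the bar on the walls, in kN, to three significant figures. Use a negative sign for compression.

-39.9 kN

Free thermal expansion αLΔT = 25.4e-6 · 3490 · 87.3 = 7.739 mm.
The walls impose strain ε = −(7.739)/3490 = -2.2174e-03; σ = Eε = 44500 · -2.2174e-03 = -98.68 MPa.
Wall reaction R = σ·A = -98.68·404 = -39870 N = -39.87 kN.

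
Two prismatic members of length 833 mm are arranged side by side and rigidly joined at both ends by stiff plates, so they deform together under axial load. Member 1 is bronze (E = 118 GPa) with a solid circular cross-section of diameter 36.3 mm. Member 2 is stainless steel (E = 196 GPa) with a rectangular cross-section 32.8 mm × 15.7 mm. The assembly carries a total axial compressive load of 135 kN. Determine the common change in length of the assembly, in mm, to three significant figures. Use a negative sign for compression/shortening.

-0.504 mm

A_1 = 1035 mm².
A_2 = 515 mm².
Equal strain + equilibrium ⇒ each member carries load in proportion to AE: A₁E₁ = 122100000 N, A₂E₂ = 100900000 N, ΣAE = 223100000 N.
δ = PL/ΣAE = -135000·833/223100000 = -0.5042 mm.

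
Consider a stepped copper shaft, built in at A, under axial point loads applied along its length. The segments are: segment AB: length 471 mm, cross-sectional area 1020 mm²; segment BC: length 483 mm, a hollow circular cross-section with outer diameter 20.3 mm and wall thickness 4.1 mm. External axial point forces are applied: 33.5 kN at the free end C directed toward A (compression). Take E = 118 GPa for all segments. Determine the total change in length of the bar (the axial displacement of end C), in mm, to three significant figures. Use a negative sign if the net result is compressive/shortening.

-0.788 mm

Internal axial forces (sectioning from the free end, tension +): N_BC = -33.5 kN, N_AB = -33.5 kN.
A_BC = 208.7 mm².
δ_AB = -33500·471/(1020·118000) = -0.1311 mm
δ_BC = -33500·483/(208.7·118000) = -0.6571 mm
δ = Σδ_i = -0.7882 mm.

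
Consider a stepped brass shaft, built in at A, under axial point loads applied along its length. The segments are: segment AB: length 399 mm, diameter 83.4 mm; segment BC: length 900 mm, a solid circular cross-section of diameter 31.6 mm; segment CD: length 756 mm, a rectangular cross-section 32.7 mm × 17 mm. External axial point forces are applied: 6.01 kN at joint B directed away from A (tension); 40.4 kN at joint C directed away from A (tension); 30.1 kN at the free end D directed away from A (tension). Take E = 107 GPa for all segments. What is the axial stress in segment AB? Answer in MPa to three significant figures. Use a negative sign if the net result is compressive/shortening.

Internal axial forces (sectioning from the free end, tension +): N_CD = 30.1 kN, N_BC = 70.5 kN, N_AB = 76.51 kN.
A_AB = 5463 mm².
σ_AB = N_AB/A_AB = 76510/5463 = 14.01 MPa.

14.0 MPa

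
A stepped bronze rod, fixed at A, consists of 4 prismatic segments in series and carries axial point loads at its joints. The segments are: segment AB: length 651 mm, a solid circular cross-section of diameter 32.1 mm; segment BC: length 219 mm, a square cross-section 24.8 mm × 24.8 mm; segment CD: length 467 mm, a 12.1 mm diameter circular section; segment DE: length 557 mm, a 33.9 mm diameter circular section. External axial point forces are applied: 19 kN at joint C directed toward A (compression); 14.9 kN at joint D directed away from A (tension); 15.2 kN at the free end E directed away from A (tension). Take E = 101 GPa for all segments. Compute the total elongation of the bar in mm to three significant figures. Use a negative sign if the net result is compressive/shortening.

Internal axial forces (sectioning from the free end, tension +): N_DE = 15.2 kN, N_CD = 30.1 kN, N_BC = 11.1 kN, N_AB = 11.1 kN.
A_AB = 809.3 mm².
A_BC = 615 mm².
A_CD = 115 mm².
A_DE = 902.6 mm².
δ_AB = 11100·651/(809.3·101000) = 0.08841 mm
δ_BC = 11100·219/(615·101000) = 0.03913 mm
δ_CD = 30100·467/(115·101000) = 1.21 mm
δ_DE = 15200·557/(902.6·101000) = 0.09287 mm
δ = Σδ_i = 1.431 mm.

1.43 mm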